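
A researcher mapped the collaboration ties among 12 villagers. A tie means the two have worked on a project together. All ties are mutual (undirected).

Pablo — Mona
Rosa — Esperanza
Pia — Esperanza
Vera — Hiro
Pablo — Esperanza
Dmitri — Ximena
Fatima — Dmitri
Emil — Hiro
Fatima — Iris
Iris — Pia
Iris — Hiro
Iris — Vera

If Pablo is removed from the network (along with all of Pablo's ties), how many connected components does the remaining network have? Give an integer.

Without Pablo, the remaining ties split the others into: {Dmitri, Emil, Esperanza, Fatima, Hiro, Iris, Pia, Rosa, Vera, Ximena}; {Mona}.
That's 2 separate components.

2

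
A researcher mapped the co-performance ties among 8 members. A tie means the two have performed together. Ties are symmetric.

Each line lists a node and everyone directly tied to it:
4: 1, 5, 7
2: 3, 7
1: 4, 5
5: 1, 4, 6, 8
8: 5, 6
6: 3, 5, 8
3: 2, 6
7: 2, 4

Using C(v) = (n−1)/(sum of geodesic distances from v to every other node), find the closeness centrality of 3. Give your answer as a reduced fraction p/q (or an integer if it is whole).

1/2

Distances from 3: 1:3, 2:1, 4:3, 5:2, 6:1, 7:2, 8:2. Sum = 14.
n = 8, so closeness = 7/14 = 1/2.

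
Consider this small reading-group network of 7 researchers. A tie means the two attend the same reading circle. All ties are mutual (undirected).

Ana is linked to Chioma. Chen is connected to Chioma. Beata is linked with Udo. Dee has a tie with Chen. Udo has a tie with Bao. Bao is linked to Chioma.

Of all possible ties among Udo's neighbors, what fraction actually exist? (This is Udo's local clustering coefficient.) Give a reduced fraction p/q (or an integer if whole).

Udo's neighbors: Bao and Beata (k = 2).
Possible neighbor pairs: C(2,2) = 1. Edges among them: none → e = 0.
Clustering(Udo) = 0/1.

0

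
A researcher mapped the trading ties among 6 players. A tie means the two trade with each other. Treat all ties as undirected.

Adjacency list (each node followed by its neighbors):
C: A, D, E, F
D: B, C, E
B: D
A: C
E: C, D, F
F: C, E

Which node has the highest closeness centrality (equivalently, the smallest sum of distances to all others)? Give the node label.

C

Farness (sum of distances to all others) for each node — A:10, B:11, C:6, D:7, E:7, F:9.
The smallest farness is 6, for C, so C has the highest closeness.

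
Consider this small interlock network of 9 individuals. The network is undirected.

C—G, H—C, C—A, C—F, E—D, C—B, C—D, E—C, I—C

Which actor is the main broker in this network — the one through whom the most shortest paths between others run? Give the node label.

C

Unnormalized betweenness of each node: A:0, B:0, C:27, D:0, E:0, F:0, G:0, H:0, I:0.
C has the largest value, 27, making it the main broker — the node through which the most shortest paths run.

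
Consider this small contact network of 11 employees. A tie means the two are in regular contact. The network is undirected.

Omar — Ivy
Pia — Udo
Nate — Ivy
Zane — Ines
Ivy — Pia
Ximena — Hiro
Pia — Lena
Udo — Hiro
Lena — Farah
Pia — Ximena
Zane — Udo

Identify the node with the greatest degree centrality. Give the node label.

Degrees — Farah:1, Hiro:2, Ines:1, Ivy:3, Lena:2, Nate:1, Omar:1, Pia:4, Udo:3, Ximena:2, Zane:2.
The maximum is 4, attained only by Pia.

Pia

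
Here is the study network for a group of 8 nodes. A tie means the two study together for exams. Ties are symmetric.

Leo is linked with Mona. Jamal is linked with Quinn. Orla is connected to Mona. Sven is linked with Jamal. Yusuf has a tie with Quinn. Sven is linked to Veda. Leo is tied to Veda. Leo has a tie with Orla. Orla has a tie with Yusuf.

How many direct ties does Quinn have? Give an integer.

2

Quinn is directly tied to Jamal and Yusuf. That is 2 neighbors, so the degree of Quinn is 2.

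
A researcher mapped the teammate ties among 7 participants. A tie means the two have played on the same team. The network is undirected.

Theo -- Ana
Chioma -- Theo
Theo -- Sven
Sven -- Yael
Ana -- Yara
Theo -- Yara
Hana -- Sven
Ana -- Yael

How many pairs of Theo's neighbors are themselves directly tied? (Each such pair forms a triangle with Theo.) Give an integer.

Theo's neighbors: Ana, Chioma, Sven, and Yara.
Neighbor pairs that are themselves tied: Theo–Ana–Yara. Each forms one triangle with Theo, for 1 in total.

1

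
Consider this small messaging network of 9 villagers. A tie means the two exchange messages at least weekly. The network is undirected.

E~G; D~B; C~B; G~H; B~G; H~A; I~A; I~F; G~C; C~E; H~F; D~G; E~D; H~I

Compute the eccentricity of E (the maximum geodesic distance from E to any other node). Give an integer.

3

Distances from E: A:3, B:2, C:1, D:1, F:3, G:1, H:2, I:3.
The largest is 3 (to A, F, and I), so the eccentricity of E is 3.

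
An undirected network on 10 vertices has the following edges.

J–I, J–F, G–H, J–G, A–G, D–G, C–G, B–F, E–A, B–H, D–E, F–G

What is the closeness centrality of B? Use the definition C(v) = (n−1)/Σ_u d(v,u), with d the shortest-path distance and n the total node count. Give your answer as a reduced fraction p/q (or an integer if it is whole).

Distances from B: A:3, C:3, D:3, E:4, F:1, G:2, H:1, I:3, J:2. Sum = 22.
n = 10, so closeness = 9/22.

9/22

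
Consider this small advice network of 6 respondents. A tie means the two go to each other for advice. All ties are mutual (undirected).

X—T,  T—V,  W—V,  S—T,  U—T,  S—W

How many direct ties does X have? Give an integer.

X is directly tied to T. That is 1 neighbor, so the degree of X is 1.

1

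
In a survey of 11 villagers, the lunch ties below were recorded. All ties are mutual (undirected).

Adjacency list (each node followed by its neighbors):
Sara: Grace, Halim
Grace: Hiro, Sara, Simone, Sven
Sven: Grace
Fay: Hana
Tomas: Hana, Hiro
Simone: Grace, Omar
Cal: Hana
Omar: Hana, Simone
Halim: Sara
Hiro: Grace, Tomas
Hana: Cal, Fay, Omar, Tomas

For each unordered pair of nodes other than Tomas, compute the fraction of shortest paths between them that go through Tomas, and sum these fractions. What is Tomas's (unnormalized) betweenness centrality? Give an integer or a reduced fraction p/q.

Pairs whose geodesics pass through Tomas — Grace–Cal: 1/2; Grace–Hana: 1/2; Grace–Fay: 1/2; Sven–Cal: 1/2; Sven–Hana: 1/2; Sven–Fay: 1/2; Halim–Cal: 1/2; Halim–Hana: 1/2; Halim–Fay: 1/2; Sara–Cal: 1/2; Sara–Hana: 1/2; Sara–Fay: 1/2; Omar–Hiro: 1/2; Cal–Hiro: 1 … (+2 more pairs).
All other pairs contribute 0.
Summing the contributions gives betweenness(Tomas) = 19/2.

19/2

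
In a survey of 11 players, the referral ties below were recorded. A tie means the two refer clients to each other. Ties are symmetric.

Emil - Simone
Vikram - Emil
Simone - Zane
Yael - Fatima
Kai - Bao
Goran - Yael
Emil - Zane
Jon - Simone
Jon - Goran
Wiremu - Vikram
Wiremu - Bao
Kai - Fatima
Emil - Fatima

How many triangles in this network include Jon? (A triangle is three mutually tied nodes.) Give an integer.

0

Jon's neighbors are Goran and Simone, but none of them are tied to each other, so no triangle contains Jon.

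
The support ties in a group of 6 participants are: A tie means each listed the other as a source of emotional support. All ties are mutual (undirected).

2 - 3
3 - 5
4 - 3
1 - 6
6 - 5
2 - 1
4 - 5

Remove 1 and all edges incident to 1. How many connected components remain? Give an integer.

1's neighbors (2 and 6) remain reachable from one another through other ties, so the rest of the network stays in one piece.

1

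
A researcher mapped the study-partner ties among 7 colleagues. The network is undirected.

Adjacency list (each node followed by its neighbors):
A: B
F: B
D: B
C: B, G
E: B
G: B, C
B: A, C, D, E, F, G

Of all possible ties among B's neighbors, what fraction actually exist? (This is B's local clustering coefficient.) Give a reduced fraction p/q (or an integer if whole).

1/15

B's neighbors: A, C, D, E, F, and G (k = 6).
Possible neighbor pairs: C(6,2) = 15. Edges among them: C–G → e = 1.
Clustering(B) = 1/15.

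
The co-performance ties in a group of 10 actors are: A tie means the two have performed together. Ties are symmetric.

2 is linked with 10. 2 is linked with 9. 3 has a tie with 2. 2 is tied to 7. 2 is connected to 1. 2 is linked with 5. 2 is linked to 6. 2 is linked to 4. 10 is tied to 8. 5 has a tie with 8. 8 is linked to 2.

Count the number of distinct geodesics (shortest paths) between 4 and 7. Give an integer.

The shortest distance is 2, and the only length-2 path is 4–2–7. So there is exactly 1 shortest path.

1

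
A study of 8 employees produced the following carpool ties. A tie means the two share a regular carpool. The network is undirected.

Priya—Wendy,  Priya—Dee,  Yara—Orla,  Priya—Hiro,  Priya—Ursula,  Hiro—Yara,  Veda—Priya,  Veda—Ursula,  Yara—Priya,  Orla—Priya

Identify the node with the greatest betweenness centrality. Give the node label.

Priya

Unnormalized betweenness of each node: Dee:0, Hiro:0, Orla:0, Priya:35/2, Ursula:0, Veda:0, Wendy:0, Yara:1/2.
Priya has the largest value, 35/2, making it the main broker — the node through which the most shortest paths run.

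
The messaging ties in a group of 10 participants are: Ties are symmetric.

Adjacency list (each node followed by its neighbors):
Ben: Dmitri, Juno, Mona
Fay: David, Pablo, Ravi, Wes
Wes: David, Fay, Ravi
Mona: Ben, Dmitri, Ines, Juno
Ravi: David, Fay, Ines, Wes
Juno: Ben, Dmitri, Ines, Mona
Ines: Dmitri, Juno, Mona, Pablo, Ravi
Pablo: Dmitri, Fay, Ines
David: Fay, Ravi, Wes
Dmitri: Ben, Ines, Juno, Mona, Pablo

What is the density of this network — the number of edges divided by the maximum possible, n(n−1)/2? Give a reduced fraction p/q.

There are 19 edges and 10 nodes, so the maximum possible is C(10,2) = 45.
Density = 19/45.

19/45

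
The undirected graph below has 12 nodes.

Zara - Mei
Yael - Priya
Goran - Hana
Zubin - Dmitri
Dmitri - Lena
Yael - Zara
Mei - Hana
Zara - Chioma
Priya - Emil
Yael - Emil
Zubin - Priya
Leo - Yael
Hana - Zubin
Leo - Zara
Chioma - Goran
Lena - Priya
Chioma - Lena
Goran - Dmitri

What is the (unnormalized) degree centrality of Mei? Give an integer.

2

Mei is directly tied to Hana and Zara. That is 2 neighbors, so the degree of Mei is 2.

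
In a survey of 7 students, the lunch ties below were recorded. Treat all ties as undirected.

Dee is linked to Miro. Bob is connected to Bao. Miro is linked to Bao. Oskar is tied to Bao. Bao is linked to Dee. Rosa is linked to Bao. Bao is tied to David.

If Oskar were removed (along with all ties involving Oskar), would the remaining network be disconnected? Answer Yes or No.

No

Even without Oskar, every remaining node can still reach every other (the residual graph is connected), so Oskar is not a cut vertex.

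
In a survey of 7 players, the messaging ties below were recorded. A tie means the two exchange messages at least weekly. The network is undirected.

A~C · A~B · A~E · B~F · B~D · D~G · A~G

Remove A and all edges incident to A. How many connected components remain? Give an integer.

Without A, the remaining ties split the others into: {B, D, F, G}; {C}; {E}.
That's 3 separate components.

3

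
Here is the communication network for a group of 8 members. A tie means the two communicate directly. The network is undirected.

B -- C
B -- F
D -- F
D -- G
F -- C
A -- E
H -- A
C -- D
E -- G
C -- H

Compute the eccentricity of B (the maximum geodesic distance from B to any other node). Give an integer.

4

Distances from B: A:3, C:1, D:2, E:4, F:1, G:3, H:2.
The largest is 4 (to E), so the eccentricity of B is 4.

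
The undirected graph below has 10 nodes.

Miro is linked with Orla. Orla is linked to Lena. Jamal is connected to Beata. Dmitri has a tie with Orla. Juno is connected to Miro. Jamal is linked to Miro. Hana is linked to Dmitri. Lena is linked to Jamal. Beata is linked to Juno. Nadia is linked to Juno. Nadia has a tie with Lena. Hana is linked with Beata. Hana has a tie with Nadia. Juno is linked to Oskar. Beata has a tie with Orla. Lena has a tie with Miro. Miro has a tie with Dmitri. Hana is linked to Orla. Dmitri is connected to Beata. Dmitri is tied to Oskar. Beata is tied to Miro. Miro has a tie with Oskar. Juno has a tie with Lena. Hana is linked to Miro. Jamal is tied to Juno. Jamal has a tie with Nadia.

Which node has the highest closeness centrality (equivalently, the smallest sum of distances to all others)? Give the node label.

Miro

Farness (sum of distances to all others) for each node — Beata:12, Dmitri:13, Hana:13, Jamal:13, Juno:12, Lena:13, Miro:10, Nadia:14, Orla:13, Oskar:15.
The smallest farness is 10, for Miro, so Miro has the highest closeness.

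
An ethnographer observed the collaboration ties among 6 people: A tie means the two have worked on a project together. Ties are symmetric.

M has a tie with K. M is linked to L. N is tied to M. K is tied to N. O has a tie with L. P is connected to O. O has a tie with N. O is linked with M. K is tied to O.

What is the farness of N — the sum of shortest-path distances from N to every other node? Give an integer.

Distances from N: K:1, L:2, M:1, O:1, P:2.
Sum = 1 + 2 + 1 + 1 + 2 = 7.

7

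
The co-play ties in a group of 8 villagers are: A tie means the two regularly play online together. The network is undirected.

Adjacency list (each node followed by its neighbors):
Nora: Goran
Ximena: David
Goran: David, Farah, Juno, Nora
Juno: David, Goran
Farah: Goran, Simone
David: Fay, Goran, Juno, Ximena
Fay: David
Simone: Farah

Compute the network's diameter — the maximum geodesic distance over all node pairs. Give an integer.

4

Eccentricity of each node (its greatest distance to any other): David:3, Farah:3, Fay:4, Goran:2, Juno:3, Nora:3, Simone:4, Ximena:4.
The maximum eccentricity is 4, realized for instance by the pair Ximena–Simone via Ximena – David – Goran – Farah – Simone. So the diameter is 4.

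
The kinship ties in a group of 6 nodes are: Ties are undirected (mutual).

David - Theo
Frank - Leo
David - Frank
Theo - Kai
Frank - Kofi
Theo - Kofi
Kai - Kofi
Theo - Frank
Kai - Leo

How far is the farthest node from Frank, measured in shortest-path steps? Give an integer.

2

Distances from Frank: David:1, Kai:2, Kofi:1, Leo:1, Theo:1.
The largest is 2 (to Kai), so the eccentricity of Frank is 2.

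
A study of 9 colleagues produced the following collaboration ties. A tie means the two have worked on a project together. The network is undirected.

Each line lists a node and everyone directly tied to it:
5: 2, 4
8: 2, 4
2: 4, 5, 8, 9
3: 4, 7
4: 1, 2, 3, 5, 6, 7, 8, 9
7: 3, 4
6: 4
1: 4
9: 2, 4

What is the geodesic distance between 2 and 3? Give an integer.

2

One shortest route is 2 – 4 – 3, which uses 2 edges, and 2 and 3 are not directly tied, so nothing shorter exists. So d(2,3) = 2.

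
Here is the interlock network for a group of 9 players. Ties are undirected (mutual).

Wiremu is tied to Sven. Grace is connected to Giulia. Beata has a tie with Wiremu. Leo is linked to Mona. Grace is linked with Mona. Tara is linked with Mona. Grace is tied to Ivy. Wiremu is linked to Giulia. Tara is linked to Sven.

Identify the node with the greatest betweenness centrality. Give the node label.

Grace

Unnormalized betweenness of each node: Beata:0, Giulia:7, Grace:23/2, Ivy:0, Leo:0, Mona:21/2, Sven:9/2, Tara:5, Wiremu:19/2.
Grace has the largest value, 23/2, making it the main broker — the node through which the most shortest paths run.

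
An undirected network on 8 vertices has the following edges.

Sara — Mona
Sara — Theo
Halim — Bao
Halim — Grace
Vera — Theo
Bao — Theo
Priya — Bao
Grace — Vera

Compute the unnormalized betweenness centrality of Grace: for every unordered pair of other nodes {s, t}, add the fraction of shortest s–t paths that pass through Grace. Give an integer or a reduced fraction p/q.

Pairs whose geodesics pass through Grace — Vera–Halim: 1.
All other pairs contribute 0.
Summing the contributions gives betweenness(Grace) = 1.

1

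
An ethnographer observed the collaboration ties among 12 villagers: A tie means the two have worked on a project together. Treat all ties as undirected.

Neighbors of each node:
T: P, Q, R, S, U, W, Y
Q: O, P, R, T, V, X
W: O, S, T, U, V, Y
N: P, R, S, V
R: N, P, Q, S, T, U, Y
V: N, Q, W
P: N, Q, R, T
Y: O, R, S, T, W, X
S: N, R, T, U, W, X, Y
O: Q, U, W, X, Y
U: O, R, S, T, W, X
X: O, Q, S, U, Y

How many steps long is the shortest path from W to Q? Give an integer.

2

One shortest route is W – O – Q, which uses 2 edges, and W and Q are not directly tied, so nothing shorter exists. So d(W,Q) = 2.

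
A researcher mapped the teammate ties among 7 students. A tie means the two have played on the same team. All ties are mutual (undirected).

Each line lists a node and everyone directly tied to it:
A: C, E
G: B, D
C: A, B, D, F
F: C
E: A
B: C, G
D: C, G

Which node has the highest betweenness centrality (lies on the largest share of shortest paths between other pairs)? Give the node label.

C

Unnormalized betweenness of each node: A:5, B:2, C:23/2, D:2, E:0, F:0, G:1/2.
C has the largest value, 23/2, making it the main broker — the node through which the most shortest paths run.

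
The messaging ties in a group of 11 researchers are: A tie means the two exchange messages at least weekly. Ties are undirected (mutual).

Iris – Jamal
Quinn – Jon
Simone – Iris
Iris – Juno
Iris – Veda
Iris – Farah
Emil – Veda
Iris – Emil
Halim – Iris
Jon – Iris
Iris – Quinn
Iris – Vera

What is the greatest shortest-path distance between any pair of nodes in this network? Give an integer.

2

Eccentricity of each node (its greatest distance to any other): Emil:2, Farah:2, Halim:2, Iris:1, Jamal:2, Jon:2, Juno:2, Quinn:2, Simone:2, Veda:2, Vera:2.
The maximum eccentricity is 2, realized for instance by the pair Jamal–Simone via Jamal – Iris – Simone. So the diameter is 2.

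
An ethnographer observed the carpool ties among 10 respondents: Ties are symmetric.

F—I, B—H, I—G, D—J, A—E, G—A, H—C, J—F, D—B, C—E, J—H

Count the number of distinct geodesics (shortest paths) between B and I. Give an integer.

2

The shortest distance is 4. The length-4 paths are: B–H–J–F–I; B–D–J–F–I.
That gives 2 distinct shortest paths.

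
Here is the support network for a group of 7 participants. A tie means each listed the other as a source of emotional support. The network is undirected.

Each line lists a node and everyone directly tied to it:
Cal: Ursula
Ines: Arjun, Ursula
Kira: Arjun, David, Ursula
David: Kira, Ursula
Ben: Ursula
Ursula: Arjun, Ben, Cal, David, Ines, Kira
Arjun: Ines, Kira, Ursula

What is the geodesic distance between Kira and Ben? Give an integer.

2

One shortest route is Kira – Ursula – Ben, which uses 2 edges, and Kira and Ben are not directly tied, so nothing shorter exists. So d(Kira,Ben) = 2.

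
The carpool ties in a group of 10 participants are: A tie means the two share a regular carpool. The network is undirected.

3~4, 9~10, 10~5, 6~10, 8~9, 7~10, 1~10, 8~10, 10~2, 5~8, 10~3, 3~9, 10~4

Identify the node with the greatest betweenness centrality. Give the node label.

10

Unnormalized betweenness of each node: 1:0, 2:0, 3:1/2, 4:0, 5:0, 6:0, 7:0, 8:1/2, 9:1/2, 10:61/2.
10 has the largest value, 61/2, making it the main broker — the node through which the most shortest paths run.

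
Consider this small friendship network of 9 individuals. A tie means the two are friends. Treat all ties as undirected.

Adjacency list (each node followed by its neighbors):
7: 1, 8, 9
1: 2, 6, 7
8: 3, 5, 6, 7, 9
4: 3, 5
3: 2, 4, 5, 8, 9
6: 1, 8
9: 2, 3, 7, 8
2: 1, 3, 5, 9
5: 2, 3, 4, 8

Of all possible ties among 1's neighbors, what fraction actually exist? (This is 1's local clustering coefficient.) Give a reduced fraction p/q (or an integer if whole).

1's neighbors: 2, 6, and 7 (k = 3).
Possible neighbor pairs: C(3,2) = 3. Edges among them: none → e = 0.
Clustering(1) = 0/3 = 0.

0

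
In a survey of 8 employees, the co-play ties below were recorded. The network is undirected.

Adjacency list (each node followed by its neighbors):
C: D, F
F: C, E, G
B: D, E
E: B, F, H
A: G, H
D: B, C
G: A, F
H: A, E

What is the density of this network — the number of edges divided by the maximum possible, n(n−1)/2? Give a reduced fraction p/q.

9/28

There are 9 edges and 8 nodes, so the maximum possible is C(8,2) = 28.
Density = 9/28.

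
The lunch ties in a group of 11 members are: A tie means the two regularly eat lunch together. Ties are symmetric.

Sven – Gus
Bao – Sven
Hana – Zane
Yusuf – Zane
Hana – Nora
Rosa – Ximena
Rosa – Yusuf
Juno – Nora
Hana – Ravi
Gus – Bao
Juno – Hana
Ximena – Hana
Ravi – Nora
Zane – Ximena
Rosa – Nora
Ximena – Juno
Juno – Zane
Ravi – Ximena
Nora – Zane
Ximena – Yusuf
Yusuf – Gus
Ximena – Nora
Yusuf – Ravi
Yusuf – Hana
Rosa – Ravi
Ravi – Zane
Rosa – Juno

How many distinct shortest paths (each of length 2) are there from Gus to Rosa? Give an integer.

The shortest distance is 2, and the only length-2 path is Gus–Yusuf–Rosa. So there is exactly 1 shortest path.

1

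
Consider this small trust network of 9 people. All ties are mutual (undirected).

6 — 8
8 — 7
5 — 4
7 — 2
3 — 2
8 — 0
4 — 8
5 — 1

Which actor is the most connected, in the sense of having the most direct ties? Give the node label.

8

Degrees — 0:1, 1:1, 2:2, 3:1, 4:2, 5:2, 6:1, 7:2, 8:4.
The maximum is 4, attained only by 8.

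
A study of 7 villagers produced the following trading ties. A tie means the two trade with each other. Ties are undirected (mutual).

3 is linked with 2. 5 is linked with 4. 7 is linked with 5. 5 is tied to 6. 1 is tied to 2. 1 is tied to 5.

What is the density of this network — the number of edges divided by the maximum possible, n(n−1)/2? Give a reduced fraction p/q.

2/7

There are 6 edges and 7 nodes, so the maximum possible is C(7,2) = 21.
Density = 6/21 = 2/7.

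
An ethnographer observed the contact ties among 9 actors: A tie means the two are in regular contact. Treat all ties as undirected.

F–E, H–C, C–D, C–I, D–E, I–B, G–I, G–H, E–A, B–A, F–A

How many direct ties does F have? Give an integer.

F is directly tied to A and E. That is 2 neighbors, so the degree of F is 2.

2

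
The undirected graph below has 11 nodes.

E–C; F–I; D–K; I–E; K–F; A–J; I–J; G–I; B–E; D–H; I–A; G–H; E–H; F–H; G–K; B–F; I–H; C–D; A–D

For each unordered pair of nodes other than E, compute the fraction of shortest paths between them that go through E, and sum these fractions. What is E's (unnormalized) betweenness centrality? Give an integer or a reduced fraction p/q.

Pairs whose geodesics pass through E — D–B: 2/4; A–B: 1/2; I–B: 1/2; I–C: 1; F–C: 3/5; B–H: 1/2; B–J: 1/2; B–C: 1; B–G: 2/5; H–C: 1/2; J–C: 1/2; C–G: 2/4.
All other pairs contribute 0.
Summing the contributions gives betweenness(E) = 7.

7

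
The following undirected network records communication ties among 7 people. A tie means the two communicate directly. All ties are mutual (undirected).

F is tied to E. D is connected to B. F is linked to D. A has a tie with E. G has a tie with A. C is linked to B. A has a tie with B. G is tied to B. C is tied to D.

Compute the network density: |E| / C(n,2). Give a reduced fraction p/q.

3/7

There are 9 edges and 7 nodes, so the maximum possible is C(7,2) = 21.
Density = 9/21 = 3/7.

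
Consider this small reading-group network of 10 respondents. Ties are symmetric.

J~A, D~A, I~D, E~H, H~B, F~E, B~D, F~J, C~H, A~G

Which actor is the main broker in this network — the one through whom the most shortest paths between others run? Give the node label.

Unnormalized betweenness of each node: A:13, B:10, C:0, D:15, E:5, F:5, G:0, H:12, I:0, J:6.
D has the largest value, 15, making it the main broker — the node through which the most shortest paths run.

D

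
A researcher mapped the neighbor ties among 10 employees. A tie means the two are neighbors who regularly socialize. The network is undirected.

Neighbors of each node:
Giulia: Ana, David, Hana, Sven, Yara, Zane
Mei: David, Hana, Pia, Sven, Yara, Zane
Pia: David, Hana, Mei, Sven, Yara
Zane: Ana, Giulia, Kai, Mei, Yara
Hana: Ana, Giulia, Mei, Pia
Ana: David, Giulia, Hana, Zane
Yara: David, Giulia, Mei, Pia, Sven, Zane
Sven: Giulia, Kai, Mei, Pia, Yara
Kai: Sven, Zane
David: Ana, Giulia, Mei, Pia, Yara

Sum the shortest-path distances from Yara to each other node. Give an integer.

Distances from Yara: Ana:2, David:1, Giulia:1, Hana:2, Kai:2, Mei:1, Pia:1, Sven:1, Zane:1.
Sum = 2 + 1 + 1 + 2 + 2 + 1 + 1 + 1 + 1 = 12.

12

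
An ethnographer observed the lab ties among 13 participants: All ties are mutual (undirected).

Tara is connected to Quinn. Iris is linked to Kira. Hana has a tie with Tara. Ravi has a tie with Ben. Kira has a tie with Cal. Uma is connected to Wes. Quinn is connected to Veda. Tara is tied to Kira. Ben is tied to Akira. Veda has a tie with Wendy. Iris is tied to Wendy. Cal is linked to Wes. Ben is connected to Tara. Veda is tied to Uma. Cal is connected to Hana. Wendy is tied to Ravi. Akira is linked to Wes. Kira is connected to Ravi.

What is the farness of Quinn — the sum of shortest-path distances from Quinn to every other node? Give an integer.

Distances from Quinn: Akira:3, Ben:2, Cal:3, Hana:2, Iris:3, Kira:2, Ravi:3, Tara:1, Uma:2, Veda:1, Wendy:2, Wes:3.
Sum = 3 + 2 + 3 + 2 + 3 + 2 + 3 + 1 + 2 + 1 + 2 + 3 = 27.

27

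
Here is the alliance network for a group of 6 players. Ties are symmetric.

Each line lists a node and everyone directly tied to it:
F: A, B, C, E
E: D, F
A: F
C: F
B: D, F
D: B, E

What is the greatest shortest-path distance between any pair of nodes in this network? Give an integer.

Eccentricity of each node (its greatest distance to any other): A:3, B:2, C:3, D:3, E:2, F:2.
The maximum eccentricity is 3, realized for instance by the pair C–D via C – F – B – D. So the diameter is 3.

3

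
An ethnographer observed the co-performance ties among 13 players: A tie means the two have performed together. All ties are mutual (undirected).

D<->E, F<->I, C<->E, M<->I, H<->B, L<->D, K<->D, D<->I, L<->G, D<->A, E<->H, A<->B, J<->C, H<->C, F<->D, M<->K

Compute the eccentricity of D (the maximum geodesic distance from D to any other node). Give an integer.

Distances from D: A:1, B:2, C:2, E:1, F:1, G:2, H:2, I:1, J:3, K:1, L:1, M:2.
The largest is 3 (to J), so the eccentricity of D is 3.

3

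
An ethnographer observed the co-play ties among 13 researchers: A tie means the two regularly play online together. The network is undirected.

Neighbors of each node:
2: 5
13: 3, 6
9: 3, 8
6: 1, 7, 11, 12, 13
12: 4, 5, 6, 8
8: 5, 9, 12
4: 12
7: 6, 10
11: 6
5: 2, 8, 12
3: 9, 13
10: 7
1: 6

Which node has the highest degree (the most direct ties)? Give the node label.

6

Degrees — 1:1, 2:1, 3:2, 4:1, 5:3, 6:5, 7:2, 8:3, 9:2, 10:1, 11:1, 12:4, 13:2.
The maximum is 5, attained only by 6.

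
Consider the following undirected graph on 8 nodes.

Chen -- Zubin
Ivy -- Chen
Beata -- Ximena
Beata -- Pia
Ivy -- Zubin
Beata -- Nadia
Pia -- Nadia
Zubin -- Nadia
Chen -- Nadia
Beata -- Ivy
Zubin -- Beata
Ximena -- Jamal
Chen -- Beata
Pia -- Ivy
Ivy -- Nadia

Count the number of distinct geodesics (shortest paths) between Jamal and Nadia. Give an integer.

1

The shortest distance is 3, and the only length-3 path is Jamal–Ximena–Beata–Nadia. So there is exactly 1 shortest path.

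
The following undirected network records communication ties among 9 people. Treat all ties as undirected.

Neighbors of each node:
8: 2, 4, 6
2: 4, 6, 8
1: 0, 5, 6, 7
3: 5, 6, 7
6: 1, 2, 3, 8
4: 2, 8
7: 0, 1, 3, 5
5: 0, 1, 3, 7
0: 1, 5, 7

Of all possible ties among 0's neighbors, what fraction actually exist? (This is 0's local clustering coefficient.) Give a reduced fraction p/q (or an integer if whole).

1

0's neighbors: 1, 5, and 7 (k = 3).
Possible neighbor pairs: C(3,2) = 3. Edges among them: 1–5, 1–7, 5–7 → e = 3.
Clustering(0) = 3/3 = 1.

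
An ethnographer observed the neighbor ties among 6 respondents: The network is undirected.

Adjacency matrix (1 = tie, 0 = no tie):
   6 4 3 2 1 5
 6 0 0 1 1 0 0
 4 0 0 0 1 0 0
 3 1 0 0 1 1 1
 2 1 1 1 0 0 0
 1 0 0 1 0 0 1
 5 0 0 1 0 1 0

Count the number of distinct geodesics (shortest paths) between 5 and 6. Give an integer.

The shortest distance is 2, and the only length-2 path is 5–3–6. So there is exactly 1 shortest path.

1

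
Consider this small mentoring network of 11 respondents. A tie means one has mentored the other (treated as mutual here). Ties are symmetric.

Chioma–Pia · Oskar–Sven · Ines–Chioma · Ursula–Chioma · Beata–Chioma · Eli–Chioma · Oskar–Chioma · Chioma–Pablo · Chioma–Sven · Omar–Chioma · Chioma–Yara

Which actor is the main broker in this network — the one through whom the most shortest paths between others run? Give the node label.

Chioma

Unnormalized betweenness of each node: Beata:0, Chioma:44, Eli:0, Ines:0, Omar:0, Oskar:0, Pablo:0, Pia:0, Sven:0, Ursula:0, Yara:0.
Chioma has the largest value, 44, making it the main broker — the node through which the most shortest paths run.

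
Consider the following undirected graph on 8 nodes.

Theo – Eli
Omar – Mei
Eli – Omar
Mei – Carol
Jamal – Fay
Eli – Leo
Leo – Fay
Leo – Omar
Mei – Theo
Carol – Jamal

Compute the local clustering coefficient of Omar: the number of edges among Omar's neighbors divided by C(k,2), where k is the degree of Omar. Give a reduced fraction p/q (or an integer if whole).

1/3

Omar's neighbors: Eli, Leo, and Mei (k = 3).
Possible neighbor pairs: C(3,2) = 3. Edges among them: Eli–Leo → e = 1.
Clustering(Omar) = 1/3.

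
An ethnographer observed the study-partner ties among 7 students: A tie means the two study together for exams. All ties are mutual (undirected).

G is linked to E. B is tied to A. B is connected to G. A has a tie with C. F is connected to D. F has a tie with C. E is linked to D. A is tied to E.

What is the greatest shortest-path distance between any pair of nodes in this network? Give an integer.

3

Eccentricity of each node (its greatest distance to any other): A:2, B:3, C:3, D:3, E:2, F:3, G:3.
The maximum eccentricity is 3, realized for instance by the pair F–B via F – C – A – B. So the diameter is 3.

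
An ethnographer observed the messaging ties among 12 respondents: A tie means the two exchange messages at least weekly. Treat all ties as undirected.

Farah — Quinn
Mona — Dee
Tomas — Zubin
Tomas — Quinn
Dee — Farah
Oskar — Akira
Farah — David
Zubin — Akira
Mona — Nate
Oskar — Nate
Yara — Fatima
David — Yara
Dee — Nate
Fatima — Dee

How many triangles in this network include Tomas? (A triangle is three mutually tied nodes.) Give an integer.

Tomas's neighbors are Quinn and Zubin, but none of them are tied to each other, so no triangle contains Tomas.

0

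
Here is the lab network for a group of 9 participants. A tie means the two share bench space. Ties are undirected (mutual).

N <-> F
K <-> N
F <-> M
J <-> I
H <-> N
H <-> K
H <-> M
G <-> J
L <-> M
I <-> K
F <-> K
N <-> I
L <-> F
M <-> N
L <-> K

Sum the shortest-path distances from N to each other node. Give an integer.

12

Distances from N: F:1, G:3, H:1, I:1, J:2, K:1, L:2, M:1.
Sum = 1 + 3 + 1 + 1 + 2 + 1 + 2 + 1 = 12.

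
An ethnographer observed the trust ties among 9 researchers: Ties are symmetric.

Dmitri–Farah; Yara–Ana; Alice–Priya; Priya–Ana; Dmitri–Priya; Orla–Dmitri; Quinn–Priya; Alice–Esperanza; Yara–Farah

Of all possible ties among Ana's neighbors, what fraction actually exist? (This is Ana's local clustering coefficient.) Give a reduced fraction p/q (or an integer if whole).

0

Ana's neighbors: Priya and Yara (k = 2).
Possible neighbor pairs: C(2,2) = 1. Edges among them: none → e = 0.
Clustering(Ana) = 0/1.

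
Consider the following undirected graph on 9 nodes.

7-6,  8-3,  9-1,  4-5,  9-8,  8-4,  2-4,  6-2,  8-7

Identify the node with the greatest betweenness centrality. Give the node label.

Unnormalized betweenness of each node: 1:0, 2:2, 3:0, 4:11, 5:0, 6:1, 7:4, 8:19, 9:7.
8 has the largest value, 19, making it the main broker — the node through which the most shortest paths run.

8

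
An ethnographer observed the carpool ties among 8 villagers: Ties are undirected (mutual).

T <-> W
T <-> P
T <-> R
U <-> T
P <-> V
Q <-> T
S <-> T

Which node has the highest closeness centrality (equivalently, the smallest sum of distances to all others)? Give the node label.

Farness (sum of distances to all others) for each node — P:12, Q:14, R:14, S:14, T:8, U:14, V:18, W:14.
The smallest farness is 8, for T, so T has the highest closeness.

T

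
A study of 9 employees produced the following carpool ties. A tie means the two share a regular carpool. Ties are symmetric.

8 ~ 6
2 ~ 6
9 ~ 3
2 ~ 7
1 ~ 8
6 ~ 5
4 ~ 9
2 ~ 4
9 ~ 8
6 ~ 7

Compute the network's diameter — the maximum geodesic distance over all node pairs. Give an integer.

Eccentricity of each node (its greatest distance to any other): 1:3, 2:3, 3:4, 4:3, 5:4, 6:3, 7:4, 8:2, 9:3.
The maximum eccentricity is 4, realized for instance by the pair 7–3 via 7 – 6 – 8 – 9 – 3. So the diameter is 4.

4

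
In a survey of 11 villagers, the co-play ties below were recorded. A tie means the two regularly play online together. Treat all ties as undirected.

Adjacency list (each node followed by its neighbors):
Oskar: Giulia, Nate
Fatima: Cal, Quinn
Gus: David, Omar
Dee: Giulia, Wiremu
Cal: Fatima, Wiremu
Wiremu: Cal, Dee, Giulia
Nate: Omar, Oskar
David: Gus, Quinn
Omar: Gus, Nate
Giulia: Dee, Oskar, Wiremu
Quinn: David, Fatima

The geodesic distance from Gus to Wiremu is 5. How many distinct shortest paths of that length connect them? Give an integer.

The shortest distance is 5. The length-5 paths are: Gus–David–Quinn–Fatima–Cal–Wiremu; Gus–Omar–Nate–Oskar–Giulia–Wiremu.
That gives 2 distinct shortest paths.

2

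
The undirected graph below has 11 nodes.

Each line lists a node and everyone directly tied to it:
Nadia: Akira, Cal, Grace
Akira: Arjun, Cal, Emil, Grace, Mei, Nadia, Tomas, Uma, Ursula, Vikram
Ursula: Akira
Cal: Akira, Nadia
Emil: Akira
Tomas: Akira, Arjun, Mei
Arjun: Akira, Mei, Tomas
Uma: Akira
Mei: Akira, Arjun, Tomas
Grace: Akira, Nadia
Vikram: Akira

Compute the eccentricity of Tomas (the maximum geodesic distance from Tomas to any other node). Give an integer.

2

Distances from Tomas: Akira:1, Arjun:1, Cal:2, Emil:2, Grace:2, Mei:1, Nadia:2, Uma:2, Ursula:2, Vikram:2.
The largest is 2 (to Cal, Emil, Uma, Grace, Ursula, Nadia, and Vikram), so the eccentricity of Tomas is 2.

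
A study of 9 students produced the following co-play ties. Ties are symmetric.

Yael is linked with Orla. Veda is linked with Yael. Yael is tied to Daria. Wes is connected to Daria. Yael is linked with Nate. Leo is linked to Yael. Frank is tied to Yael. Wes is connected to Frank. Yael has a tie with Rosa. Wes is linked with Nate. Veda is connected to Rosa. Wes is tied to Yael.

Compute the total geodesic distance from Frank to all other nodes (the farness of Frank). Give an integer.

14

Distances from Frank: Daria:2, Leo:2, Nate:2, Orla:2, Rosa:2, Veda:2, Wes:1, Yael:1.
Sum = 2 + 2 + 2 + 2 + 2 + 2 + 1 + 1 = 14.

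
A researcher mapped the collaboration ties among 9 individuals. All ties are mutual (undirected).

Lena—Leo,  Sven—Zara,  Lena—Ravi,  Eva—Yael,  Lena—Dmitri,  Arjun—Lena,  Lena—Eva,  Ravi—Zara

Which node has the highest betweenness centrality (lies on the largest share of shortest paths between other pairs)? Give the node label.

Lena

Unnormalized betweenness of each node: Arjun:0, Dmitri:0, Eva:7, Lena:24, Leo:0, Ravi:12, Sven:0, Yael:0, Zara:7.
Lena has the largest value, 24, making it the main broker — the node through which the most shortest paths run.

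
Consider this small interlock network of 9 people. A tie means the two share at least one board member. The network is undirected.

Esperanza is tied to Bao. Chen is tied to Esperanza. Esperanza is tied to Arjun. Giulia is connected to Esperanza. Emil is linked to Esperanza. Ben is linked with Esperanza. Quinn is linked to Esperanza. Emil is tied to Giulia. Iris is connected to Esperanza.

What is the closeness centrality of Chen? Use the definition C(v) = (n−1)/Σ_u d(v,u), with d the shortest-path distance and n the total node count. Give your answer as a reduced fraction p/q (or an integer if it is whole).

8/15

Distances from Chen: Arjun:2, Bao:2, Ben:2, Emil:2, Esperanza:1, Giulia:2, Iris:2, Quinn:2. Sum = 15.
n = 9, so closeness = 8/15.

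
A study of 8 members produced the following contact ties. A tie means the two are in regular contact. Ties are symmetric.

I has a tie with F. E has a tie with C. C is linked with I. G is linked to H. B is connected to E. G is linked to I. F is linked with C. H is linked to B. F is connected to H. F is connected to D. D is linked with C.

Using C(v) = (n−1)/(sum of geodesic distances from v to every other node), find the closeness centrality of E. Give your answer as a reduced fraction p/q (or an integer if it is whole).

7/13

Distances from E: B:1, C:1, D:2, F:2, G:3, H:2, I:2. Sum = 13.
n = 8, so closeness = 7/13.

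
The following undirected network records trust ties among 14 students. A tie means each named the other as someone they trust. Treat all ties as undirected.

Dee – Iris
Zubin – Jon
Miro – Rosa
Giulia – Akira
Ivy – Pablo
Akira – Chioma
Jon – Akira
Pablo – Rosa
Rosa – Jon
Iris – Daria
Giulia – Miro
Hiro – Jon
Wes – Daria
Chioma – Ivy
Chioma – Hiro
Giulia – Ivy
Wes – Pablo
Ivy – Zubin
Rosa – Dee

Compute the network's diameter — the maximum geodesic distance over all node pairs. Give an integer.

5

Eccentricity of each node (its greatest distance to any other): Akira:5, Chioma:5, Daria:5, Dee:4, Giulia:4, Hiro:5, Iris:5, Ivy:4, Jon:4, Miro:4, Pablo:3, Rosa:3, Wes:4, Zubin:4.
The maximum eccentricity is 5, realized for instance by the pair Akira–Daria via Akira – Jon – Rosa – Dee – Iris – Daria. So the diameter is 5.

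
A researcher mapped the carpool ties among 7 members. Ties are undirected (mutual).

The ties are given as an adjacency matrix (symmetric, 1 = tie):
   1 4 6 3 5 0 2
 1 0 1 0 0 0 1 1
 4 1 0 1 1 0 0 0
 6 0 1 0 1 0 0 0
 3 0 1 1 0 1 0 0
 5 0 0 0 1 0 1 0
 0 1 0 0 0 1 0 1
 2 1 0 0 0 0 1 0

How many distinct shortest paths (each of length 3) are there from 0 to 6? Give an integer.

2

The shortest distance is 3. The length-3 paths are: 0–1–4–6; 0–5–3–6.
That gives 2 distinct shortest paths.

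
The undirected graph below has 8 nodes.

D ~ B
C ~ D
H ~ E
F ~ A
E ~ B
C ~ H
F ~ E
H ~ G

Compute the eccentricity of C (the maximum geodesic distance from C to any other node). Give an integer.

4

Distances from C: A:4, B:2, D:1, E:2, F:3, G:2, H:1.
The largest is 4 (to A), so the eccentricity of C is 4.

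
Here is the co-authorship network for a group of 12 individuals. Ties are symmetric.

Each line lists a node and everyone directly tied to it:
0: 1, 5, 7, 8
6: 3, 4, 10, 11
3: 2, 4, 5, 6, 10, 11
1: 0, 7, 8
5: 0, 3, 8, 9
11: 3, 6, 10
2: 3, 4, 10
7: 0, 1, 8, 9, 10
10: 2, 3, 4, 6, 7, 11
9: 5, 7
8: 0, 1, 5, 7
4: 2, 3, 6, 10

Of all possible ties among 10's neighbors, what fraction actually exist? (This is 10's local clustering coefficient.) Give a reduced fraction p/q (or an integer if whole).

7/15

10's neighbors: 2, 3, 4, 6, 7, and 11 (k = 6).
Possible neighbor pairs: C(6,2) = 15. Edges among them: 2–3, 2–4, 3–4, 3–6, 3–11, 4–6, 6–11 → e = 7.
Clustering(10) = 7/15.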